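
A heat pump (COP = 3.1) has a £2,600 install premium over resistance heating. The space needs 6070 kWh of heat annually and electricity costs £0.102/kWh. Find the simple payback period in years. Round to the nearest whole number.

6 years

Resistance: 6070 kWh × £0.102 = £619.14/yr
Heat pump: 6070 / 3.1 = 1958 kWh in → × £0.102 = £199.72/yr
Annual savings = £419.42
Payback = £2,600 / £419.42 = 6.2 years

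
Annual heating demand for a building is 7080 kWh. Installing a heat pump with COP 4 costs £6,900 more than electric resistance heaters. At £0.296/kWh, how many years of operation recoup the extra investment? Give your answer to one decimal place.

Resistance: 7080 kWh × £0.296 = £2,095.68/yr
Heat pump: 7080 / 4 = 1770 kWh in → × £0.296 = £523.92/yr
Annual savings = £1,571.76
Payback = £6,900 / £1,571.76 = 4.39 years

4.4 years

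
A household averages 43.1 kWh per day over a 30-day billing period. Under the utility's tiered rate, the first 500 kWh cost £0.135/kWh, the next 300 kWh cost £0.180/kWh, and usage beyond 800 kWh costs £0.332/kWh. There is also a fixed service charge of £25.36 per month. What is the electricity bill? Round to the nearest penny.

Usage = 43.1 kWh/day × 30 days = 1293 kWh
First 500 kWh × £0.135 = £67.50
Next 300 kWh × £0.180 = £54.00
Remaining 493 kWh × £0.332 = £163.68
Energy charge = £285.18; + service £25.36 = £310.54

£310.54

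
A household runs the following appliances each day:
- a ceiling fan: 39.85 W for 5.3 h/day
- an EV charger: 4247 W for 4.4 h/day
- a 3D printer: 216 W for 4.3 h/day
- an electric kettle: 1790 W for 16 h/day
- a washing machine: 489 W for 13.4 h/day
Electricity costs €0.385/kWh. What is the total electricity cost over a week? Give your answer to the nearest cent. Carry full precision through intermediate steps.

ceiling fan: 39.85 W × 5.3 h × 7 d = 1,478 Wh = 1.478 kWh
EV charger: 4247 W × 4.4 h × 7 d = 130,808 Wh = 130.8 kWh
3D printer: 216 W × 4.3 h × 7 d = 6,502 Wh = 6.502 kWh
electric kettle: 1790 W × 16 h × 7 d = 200,480 Wh = 200.5 kWh
washing machine: 489 W × 13.4 h × 7 d = 45,868 Wh = 45.87 kWh
Total energy = 1.478 + 130.8 + 6.502 + 200.5 + 45.87 = 385.1 kWh
Cost = 385.1 kWh × €0.385 = €148.28

€148.28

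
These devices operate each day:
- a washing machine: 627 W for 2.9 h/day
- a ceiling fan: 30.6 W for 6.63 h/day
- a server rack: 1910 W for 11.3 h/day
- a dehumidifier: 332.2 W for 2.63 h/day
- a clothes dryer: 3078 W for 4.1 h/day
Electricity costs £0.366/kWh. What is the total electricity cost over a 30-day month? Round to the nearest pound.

washing machine: 627 W × 2.9 h × 30 d = 54,549 Wh = 54.55 kWh
ceiling fan: 30.6 W × 6.63 h × 30 d = 6,086 Wh = 6.086 kWh
server rack: 1910 W × 11.3 h × 30 d = 647,490 Wh = 647.5 kWh
dehumidifier: 332.2 W × 2.63 h × 30 d = 26,211 Wh = 26.21 kWh
clothes dryer: 3078 W × 4.1 h × 30 d = 378,594 Wh = 378.6 kWh
Total energy = 54.55 + 6.086 + 647.5 + 26.21 + 378.6 = 1,113 kWh
Cost = 1,113 kWh × £0.366 = £407.33 ≈ £407

£407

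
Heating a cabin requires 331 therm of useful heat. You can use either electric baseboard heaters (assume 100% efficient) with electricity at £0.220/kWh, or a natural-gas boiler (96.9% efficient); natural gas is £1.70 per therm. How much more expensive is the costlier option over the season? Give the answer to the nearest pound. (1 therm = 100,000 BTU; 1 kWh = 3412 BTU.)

£1554

Heat load = 331 therm × 100,000 = 33,100,000 BTU
Gas: input = 33,100,000 / 0.969 = 34,158,927 BTU = 341.6 therm → 341.6 × £1.70 = £580.70
Electric: 33,100,000 BTU / 3412 = 9,701 kWh → × £0.220 = £2,134.23
Difference = |£580.70 − £2,134.23| = £1,553.53 ≈ £1554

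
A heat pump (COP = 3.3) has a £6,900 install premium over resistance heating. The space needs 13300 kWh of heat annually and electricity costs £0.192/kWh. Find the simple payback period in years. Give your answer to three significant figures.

Resistance: 13300 kWh × £0.192 = £2,553.60/yr
Heat pump: 13300 / 3.3 = 4030 kWh in → × £0.192 = £773.82/yr
Annual savings = £1,779.78
Payback = £6,900 / £1,779.78 = 3.88 years

3.88 years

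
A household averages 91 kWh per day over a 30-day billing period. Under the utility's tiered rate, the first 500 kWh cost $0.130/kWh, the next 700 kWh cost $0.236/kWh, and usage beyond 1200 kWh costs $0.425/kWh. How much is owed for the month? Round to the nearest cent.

$880.45

Usage = 91 kWh/day × 30 days = 2730 kWh
First 500 kWh × $0.130 = $65.00
Next 700 kWh × $0.236 = $165.20
Remaining 1530 kWh × $0.425 = $650.25
Total = $880.45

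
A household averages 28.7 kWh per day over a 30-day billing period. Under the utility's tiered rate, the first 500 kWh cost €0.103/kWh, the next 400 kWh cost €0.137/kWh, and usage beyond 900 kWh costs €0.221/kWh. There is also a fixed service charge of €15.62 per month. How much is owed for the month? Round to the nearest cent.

Usage = 28.7 kWh/day × 30 days = 861 kWh
First 500 kWh × €0.103 = €51.50
Next 361 kWh × €0.137 = €49.46
Remaining tier: 0 kWh (not reached)
Energy charge = €100.96; + service €15.62 = €116.58

€116.58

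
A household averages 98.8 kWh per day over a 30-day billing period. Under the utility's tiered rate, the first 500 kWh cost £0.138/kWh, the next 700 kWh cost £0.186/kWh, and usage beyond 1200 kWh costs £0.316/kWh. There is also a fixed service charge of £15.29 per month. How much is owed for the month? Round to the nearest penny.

£771.91

Usage = 98.8 kWh/day × 30 days = 2964 kWh
First 500 kWh × £0.138 = £69.00
Next 700 kWh × £0.186 = £130.20
Remaining 1764 kWh × £0.316 = £557.42
Energy charge = £756.62; + service £15.29 = £771.91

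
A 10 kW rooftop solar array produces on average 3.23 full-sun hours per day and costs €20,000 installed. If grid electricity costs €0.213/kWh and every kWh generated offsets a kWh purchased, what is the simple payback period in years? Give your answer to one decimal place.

Daily generation = 10 kW × 3.23 h = 32.3 kWh
Annual generation = 32.3 × 365 = 11789 kWh
Annual savings = 11789 × €0.213 = €2,511.16
Payback = €20,000 / €2,511.16 = 7.96 years

8.0 years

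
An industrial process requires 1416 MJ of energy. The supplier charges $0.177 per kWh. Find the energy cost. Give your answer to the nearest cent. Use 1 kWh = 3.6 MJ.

1416 MJ × (0.27778 kWh/MJ) = 393.3 kWh
Cost = 393.3 kWh × $0.177/kWh = $69.62

$69.62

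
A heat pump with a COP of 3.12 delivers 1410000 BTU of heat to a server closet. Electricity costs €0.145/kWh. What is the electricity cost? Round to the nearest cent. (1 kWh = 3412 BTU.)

€19.21

Heat delivered = 1,410,000 BTU / 3412 = 413.2 kWh
Electrical input = 413.2 kWh / 3.12 = 132.5 kWh
Cost = 132.5 × €0.145/kWh = €19.21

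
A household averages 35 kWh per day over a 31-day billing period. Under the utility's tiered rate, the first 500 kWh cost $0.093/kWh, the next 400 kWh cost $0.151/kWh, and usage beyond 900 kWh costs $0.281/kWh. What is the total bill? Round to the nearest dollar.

Usage = 35 kWh/day × 31 days = 1085 kWh
First 500 kWh × $0.093 = $46.50
Next 400 kWh × $0.151 = $60.40
Remaining 185 kWh × $0.281 = $51.99
Total = $158.88 ≈ $159

$159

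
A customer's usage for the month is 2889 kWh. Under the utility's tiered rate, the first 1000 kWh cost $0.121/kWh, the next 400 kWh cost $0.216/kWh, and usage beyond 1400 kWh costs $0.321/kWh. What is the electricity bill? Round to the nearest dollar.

$685

First 1000 kWh × $0.121 = $121.00
Next 400 kWh × $0.216 = $86.40
Remaining 1489 kWh × $0.321 = $477.97
Total = $685.37 ≈ $685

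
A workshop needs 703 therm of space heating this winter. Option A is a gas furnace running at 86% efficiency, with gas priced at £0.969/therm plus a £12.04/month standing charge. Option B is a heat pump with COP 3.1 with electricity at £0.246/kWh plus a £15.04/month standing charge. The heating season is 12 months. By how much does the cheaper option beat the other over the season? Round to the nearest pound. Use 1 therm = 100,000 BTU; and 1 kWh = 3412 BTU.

Heat load = 703 therm × 100,000 = 70,300,000 BTU
Gas: input = 70,300,000 / 0.86 = 81,744,186 BTU = 817.4 therm → 817.4 × £0.969 = £792.10; + 12 × £12.04 standing = £936.58
Heat pump: 70,300,000 BTU / 3412 = 20,600 kWh heat; / 3.1 = 6,646 kWh in → × £0.246 = £1,635.01; + 12 × £15.04 standing = £1,815.49
Difference = |£936.58 − £1,815.49| = £878.91 ≈ £879

£879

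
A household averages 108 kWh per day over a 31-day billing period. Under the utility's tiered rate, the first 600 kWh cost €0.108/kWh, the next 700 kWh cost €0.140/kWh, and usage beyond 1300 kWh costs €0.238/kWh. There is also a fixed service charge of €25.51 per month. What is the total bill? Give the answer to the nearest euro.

€676

Usage = 108 kWh/day × 31 days = 3348 kWh
First 600 kWh × €0.108 = €64.80
Next 700 kWh × €0.140 = €98.00
Remaining 2048 kWh × €0.238 = €487.42
Energy charge = €650.22; + service €25.51 = €675.73 ≈ €676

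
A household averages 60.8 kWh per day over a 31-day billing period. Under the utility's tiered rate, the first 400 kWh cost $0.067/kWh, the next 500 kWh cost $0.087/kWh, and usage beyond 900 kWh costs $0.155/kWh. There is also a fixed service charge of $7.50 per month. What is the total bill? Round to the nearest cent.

$230.44

Usage = 60.8 kWh/day × 31 days = 1884.8 kWh
First 400 kWh × $0.067 = $26.80
Next 500 kWh × $0.087 = $43.50
Remaining 984.8 kWh × $0.155 = $152.64
Energy charge = $222.94; + service $7.50 = $230.44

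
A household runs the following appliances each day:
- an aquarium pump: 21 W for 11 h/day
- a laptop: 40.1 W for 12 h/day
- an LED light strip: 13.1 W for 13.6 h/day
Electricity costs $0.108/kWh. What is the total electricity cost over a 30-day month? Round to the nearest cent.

aquarium pump: 21 W × 11 h × 30 d = 6,930 Wh = 6.93 kWh
laptop: 40.1 W × 12 h × 30 d = 14,436 Wh = 14.44 kWh
LED light strip: 13.1 W × 13.6 h × 30 d = 5,345 Wh = 5.345 kWh
Total energy = 6.93 + 14.44 + 5.345 = 26.71 kWh
Cost = 26.71 kWh × $0.108 = $2.88

$2.88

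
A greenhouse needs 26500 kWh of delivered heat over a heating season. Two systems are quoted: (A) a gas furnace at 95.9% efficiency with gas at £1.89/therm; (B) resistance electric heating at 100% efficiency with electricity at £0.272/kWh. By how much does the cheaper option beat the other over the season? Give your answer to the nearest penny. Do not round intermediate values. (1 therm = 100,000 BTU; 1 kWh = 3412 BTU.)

Heat load = 26500 kWh × 3412 = 90,418,000 BTU
Gas: input = 90,418,000 / 0.959 = 94,283,629 BTU = 942.8 therm → 942.8 × £1.89 = £1,781.96
Electric: 90,418,000 BTU / 3412 = 26,500 kWh → × £0.272 = £7,208.00
Difference = |£1,781.96 − £7,208.00| = £5,426.04

£5426.04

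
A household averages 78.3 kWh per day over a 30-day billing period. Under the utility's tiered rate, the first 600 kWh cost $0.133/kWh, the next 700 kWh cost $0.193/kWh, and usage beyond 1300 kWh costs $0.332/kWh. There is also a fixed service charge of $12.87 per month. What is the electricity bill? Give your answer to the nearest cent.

Usage = 78.3 kWh/day × 30 days = 2349 kWh
First 600 kWh × $0.133 = $79.80
Next 700 kWh × $0.193 = $135.10
Remaining 1049 kWh × $0.332 = $348.27
Energy charge = $563.17; + service $12.87 = $576.04

$576.04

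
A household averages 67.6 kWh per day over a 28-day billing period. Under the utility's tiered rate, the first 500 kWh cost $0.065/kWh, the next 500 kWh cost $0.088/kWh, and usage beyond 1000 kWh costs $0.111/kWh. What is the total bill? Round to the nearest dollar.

Usage = 67.6 kWh/day × 28 days = 1892.8 kWh
First 500 kWh × $0.065 = $32.50
Next 500 kWh × $0.088 = $44.00
Remaining 892.8 kWh × $0.111 = $99.10
Total = $175.60 ≈ $176

$176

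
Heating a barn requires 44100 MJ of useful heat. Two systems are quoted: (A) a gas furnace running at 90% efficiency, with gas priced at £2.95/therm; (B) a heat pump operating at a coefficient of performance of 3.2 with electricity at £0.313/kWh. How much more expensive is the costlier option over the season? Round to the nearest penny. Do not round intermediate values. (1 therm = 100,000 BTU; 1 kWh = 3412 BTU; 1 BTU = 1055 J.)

£171.83

Heat load = 44100 MJ = 44,100,000,000 J / 1055 = 41,800,948 BTU
Gas: input = 41,800,948 / 0.90 = 46,445,498 BTU = 464.5 therm → 464.5 × £2.95 = £1,370.14
Heat pump: 41,800,948 BTU / 3412 = 12,250 kWh heat; / 3.2 = 3,828 kWh in → × £0.313 = £1,198.32
Difference = |£1,370.14 − £1,198.32| = £171.83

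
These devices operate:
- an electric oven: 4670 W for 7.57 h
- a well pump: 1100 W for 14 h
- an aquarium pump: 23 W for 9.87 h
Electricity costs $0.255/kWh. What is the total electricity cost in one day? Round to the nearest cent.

electric oven: 4670 W × 7.57 h = 35,352 Wh = 35.35 kWh
well pump: 1100 W × 14 h = 15,400 Wh = 15.4 kWh
aquarium pump: 23 W × 9.87 h = 227 Wh = 0.227 kWh
Total energy = 35.35 + 15.4 + 0.227 = 50.98 kWh
Cost = 50.98 kWh × $0.255 = $13.00

$13.00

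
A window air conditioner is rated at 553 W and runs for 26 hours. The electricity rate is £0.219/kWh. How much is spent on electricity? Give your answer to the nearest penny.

£3.15

Energy = 553 W × 26 h = 14,378 Wh = 14.38 kWh
Cost = 14.38 kWh × £0.219/kWh = £3.15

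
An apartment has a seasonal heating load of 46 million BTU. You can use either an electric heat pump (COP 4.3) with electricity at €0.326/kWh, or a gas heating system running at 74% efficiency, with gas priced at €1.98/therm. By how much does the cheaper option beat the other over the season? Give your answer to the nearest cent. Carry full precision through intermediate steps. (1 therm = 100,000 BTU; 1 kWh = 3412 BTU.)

€208.70

Heat load = 46 × 10⁶ BTU = 46,000,000 BTU
Gas: input = 46,000,000 / 0.74 = 62,162,162 BTU = 621.6 therm → 621.6 × €1.98 = €1,230.81
Heat pump: 46,000,000 BTU / 3412 = 13,480 kWh heat; / 4.3 = 3,135 kWh in → × €0.326 = €1,022.11
Difference = |€1,230.81 − €1,022.11| = €208.70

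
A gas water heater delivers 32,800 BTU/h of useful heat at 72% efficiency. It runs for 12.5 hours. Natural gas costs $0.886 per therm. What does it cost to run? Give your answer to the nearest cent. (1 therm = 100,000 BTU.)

$5.05

Heat delivered = 32,800 BTU/h × 12.5 h = 410,000 BTU
Gas input = 410,000 / 0.72 = 569,444 BTU
= 569,444 / 100,000 = 5.694 therm
Cost = 5.694 × $0.886/therm = $5.05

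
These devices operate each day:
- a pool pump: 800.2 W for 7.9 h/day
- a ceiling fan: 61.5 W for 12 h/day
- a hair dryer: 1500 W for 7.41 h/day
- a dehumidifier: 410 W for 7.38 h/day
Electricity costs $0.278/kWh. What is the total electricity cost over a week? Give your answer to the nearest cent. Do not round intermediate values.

$41.26

pool pump: 800.2 W × 7.9 h × 7 d = 44,251 Wh = 44.25 kWh
ceiling fan: 61.5 W × 12 h × 7 d = 5,166 Wh = 5.166 kWh
hair dryer: 1500 W × 7.41 h × 7 d = 77,805 Wh = 77.81 kWh
dehumidifier: 410 W × 7.38 h × 7 d = 21,181 Wh = 21.18 kWh
Total energy = 44.25 + 5.166 + 77.81 + 21.18 = 148.4 kWh
Cost = 148.4 kWh × $0.278 = $41.26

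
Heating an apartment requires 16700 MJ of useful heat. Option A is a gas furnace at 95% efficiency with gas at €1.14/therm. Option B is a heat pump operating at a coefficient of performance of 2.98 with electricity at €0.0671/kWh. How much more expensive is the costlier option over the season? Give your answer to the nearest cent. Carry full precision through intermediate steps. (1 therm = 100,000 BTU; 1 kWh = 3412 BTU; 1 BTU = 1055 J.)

Heat load = 16700 MJ = 16,700,000,000 J / 1055 = 15,829,384 BTU
Gas: input = 15,829,384 / 0.95 = 16,662,509 BTU = 166.6 therm → 166.6 × €1.14 = €189.95
Heat pump: 15,829,384 BTU / 3412 = 4,639 kWh heat; / 2.98 = 1,557 kWh in → × €0.0671 = €104.46
Difference = |€189.95 − €104.46| = €85.49

€85.49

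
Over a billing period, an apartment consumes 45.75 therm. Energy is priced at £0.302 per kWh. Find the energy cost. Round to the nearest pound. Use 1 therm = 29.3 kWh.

£405

45.75 therm × (29.3 kWh/therm) = 1,340 kWh
Cost = 1,340 kWh × £0.302/kWh = £404.82 ≈ £405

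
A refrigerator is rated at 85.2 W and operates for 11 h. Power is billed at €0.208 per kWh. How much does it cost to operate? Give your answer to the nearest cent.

€0.19

Energy = 85.2 W × 11 h = 937 Wh = 0.9372 kWh
Cost = 0.9372 kWh × €0.208/kWh = €0.19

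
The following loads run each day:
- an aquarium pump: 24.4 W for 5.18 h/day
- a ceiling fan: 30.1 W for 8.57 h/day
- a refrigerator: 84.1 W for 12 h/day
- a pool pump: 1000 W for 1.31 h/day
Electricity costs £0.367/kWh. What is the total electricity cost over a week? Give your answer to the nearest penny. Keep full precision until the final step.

£6.95

aquarium pump: 24.4 W × 5.18 h × 7 d = 885 Wh = 0.8847 kWh
ceiling fan: 30.1 W × 8.57 h × 7 d = 1,806 Wh = 1.806 kWh
refrigerator: 84.1 W × 12 h × 7 d = 7,064 Wh = 7.064 kWh
pool pump: 1000 W × 1.31 h × 7 d = 9,170 Wh = 9.17 kWh
Total energy = 0.8847 + 1.806 + 7.064 + 9.17 = 18.92 kWh
Cost = 18.92 kWh × £0.367 = £6.95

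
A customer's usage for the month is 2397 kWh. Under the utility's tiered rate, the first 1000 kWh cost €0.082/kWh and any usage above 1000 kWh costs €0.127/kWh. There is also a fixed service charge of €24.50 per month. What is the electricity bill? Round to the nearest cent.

€283.92

First 1000 kWh × €0.082 = €82.00
Remaining 1397 kWh × €0.127 = €177.42
Energy charge = €259.42; + service €24.50 = €283.92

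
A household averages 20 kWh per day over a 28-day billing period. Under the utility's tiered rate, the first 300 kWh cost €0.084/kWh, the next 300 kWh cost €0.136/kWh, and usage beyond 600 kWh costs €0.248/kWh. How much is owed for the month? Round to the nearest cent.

€60.56

Usage = 20 kWh/day × 28 days = 560 kWh
First 300 kWh × €0.084 = €25.20
Next 260 kWh × €0.136 = €35.36
Remaining tier: 0 kWh (not reached)
Total = €60.56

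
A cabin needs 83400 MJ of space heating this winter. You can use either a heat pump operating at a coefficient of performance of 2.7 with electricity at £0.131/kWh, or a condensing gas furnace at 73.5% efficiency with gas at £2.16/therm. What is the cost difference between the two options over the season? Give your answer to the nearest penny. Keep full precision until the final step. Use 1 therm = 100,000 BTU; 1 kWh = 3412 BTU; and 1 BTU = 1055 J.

£1199.05

Heat load = 83400 MJ = 83,400,000,000 J / 1055 = 79,052,133 BTU
Gas: input = 79,052,133 / 0.735 = 107,553,922 BTU = 1,076 therm → 1,076 × £2.16 = £2,323.16
Heat pump: 79,052,133 BTU / 3412 = 23,170 kWh heat; / 2.7 = 8,581 kWh in → × £0.131 = £1,124.12
Difference = |£2,323.16 − £1,124.12| = £1,199.05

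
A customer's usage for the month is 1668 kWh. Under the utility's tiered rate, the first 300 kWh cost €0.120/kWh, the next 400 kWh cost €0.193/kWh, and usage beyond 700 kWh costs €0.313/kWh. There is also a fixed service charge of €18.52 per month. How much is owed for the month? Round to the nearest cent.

€434.70

First 300 kWh × €0.120 = €36.00
Next 400 kWh × €0.193 = €77.20
Remaining 968 kWh × €0.313 = €302.98
Energy charge = €416.18; + service €18.52 = €434.70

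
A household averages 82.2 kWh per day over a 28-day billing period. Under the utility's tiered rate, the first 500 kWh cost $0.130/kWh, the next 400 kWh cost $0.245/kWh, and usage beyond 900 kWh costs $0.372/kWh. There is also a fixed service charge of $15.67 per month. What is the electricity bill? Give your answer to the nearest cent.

Usage = 82.2 kWh/day × 28 days = 2301.6 kWh
First 500 kWh × $0.130 = $65.00
Next 400 kWh × $0.245 = $98.00
Remaining 1401.6 kWh × $0.372 = $521.40
Energy charge = $684.40; + service $15.67 = $700.07

$700.07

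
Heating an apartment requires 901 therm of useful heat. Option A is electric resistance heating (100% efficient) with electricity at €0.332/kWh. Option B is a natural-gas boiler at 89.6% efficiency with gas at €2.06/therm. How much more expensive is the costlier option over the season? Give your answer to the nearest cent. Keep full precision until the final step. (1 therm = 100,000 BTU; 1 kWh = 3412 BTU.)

Heat load = 901 therm × 100,000 = 90,100,000 BTU
Gas: input = 90,100,000 / 0.896 = 100,558,036 BTU = 1,006 therm → 1,006 × €2.06 = €2,071.50
Electric: 90,100,000 BTU / 3412 = 26,410 kWh → × €0.332 = €8,767.06
Difference = |€2,071.50 − €8,767.06| = €6,695.56

€6695.56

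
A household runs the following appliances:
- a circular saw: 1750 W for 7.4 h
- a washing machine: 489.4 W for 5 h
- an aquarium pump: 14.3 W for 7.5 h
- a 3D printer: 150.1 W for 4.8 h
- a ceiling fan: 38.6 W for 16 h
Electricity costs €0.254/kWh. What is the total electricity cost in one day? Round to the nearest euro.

circular saw: 1750 W × 7.4 h = 12,950 Wh = 12.95 kWh
washing machine: 489.4 W × 5 h = 2,447 Wh = 2.447 kWh
aquarium pump: 14.3 W × 7.5 h = 107 Wh = 0.1072 kWh
3D printer: 150.1 W × 4.8 h = 720 Wh = 0.7205 kWh
ceiling fan: 38.6 W × 16 h = 618 Wh = 0.6176 kWh
Total energy = 12.95 + 2.447 + 0.1072 + 0.7205 + 0.6176 = 16.84 kWh
Cost = 16.84 kWh × €0.254 = €4.28 ≈ €4

€4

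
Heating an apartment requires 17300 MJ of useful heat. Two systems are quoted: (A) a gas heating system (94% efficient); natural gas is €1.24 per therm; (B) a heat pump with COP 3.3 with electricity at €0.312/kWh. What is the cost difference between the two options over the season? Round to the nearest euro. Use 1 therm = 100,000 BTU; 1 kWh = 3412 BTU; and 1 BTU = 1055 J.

€238

Heat load = 17300 MJ = 17,300,000,000 J / 1055 = 16,398,104 BTU
Gas: input = 16,398,104 / 0.94 = 17,444,792 BTU = 174.4 therm → 174.4 × €1.24 = €216.32
Heat pump: 16,398,104 BTU / 3412 = 4,806 kWh heat; / 3.3 = 1,456 kWh in → × €0.312 = €454.39
Difference = |€216.32 − €454.39| = €238.07 ≈ €238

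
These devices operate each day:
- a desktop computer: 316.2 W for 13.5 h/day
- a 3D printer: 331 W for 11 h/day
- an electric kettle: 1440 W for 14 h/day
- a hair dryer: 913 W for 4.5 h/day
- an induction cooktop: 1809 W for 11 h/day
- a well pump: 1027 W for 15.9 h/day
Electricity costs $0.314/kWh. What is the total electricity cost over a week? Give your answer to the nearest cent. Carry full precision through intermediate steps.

desktop computer: 316.2 W × 13.5 h × 7 d = 29,881 Wh = 29.88 kWh
3D printer: 331 W × 11 h × 7 d = 25,487 Wh = 25.49 kWh
electric kettle: 1440 W × 14 h × 7 d = 141,120 Wh = 141.1 kWh
hair dryer: 913 W × 4.5 h × 7 d = 28,760 Wh = 28.76 kWh
induction cooktop: 1809 W × 11 h × 7 d = 139,293 Wh = 139.3 kWh
well pump: 1027 W × 15.9 h × 7 d = 114,305 Wh = 114.3 kWh
Total energy = 29.88 + 25.49 + 141.1 + 28.76 + 139.3 + 114.3 = 478.8 kWh
Cost = 478.8 kWh × $0.314 = $150.36

$150.36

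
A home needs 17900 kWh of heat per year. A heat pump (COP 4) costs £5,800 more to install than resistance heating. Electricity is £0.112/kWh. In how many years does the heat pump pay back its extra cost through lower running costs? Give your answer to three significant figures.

Resistance: 17900 kWh × £0.112 = £2,004.80/yr
Heat pump: 17900 / 4 = 4475 kWh in → × £0.112 = £501.20/yr
Annual savings = £1,503.60
Payback = £5,800 / £1,503.60 = 3.86 years

3.86 years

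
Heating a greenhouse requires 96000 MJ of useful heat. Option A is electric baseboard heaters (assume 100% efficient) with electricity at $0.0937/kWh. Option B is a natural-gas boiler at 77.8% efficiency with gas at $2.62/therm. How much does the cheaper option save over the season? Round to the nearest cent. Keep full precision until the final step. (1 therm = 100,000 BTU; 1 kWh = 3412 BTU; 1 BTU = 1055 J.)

$565.46

Heat load = 96000 MJ = 96,000,000,000 J / 1055 = 90,995,261 BTU
Gas: input = 90,995,261 / 0.778 = 116,960,489 BTU = 1,170 therm → 1,170 × $2.62 = $3,064.36
Electric: 90,995,261 BTU / 3412 = 26,670 kWh → × $0.0937 = $2,498.90
Difference = |$3,064.36 − $2,498.90| = $565.46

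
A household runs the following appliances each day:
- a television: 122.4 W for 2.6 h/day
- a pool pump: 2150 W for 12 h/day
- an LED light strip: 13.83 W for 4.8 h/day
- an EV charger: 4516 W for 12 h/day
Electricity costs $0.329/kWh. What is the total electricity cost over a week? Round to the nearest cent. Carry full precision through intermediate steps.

$185.11

television: 122.4 W × 2.6 h × 7 d = 2,228 Wh = 2.228 kWh
pool pump: 2150 W × 12 h × 7 d = 180,600 Wh = 180.6 kWh
LED light strip: 13.83 W × 4.8 h × 7 d = 465 Wh = 0.4647 kWh
EV charger: 4516 W × 12 h × 7 d = 379,344 Wh = 379.3 kWh
Total energy = 2.228 + 180.6 + 0.4647 + 379.3 = 562.6 kWh
Cost = 562.6 kWh × $0.329 = $185.11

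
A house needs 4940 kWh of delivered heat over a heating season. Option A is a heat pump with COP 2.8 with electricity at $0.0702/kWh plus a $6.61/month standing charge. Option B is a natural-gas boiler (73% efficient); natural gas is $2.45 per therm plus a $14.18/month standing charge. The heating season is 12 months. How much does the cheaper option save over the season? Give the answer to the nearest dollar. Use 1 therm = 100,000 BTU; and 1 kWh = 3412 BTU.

$533

Heat load = 4940 kWh × 3412 = 16,855,280 BTU
Gas: input = 16,855,280 / 0.73 = 23,089,425 BTU = 230.9 therm → 230.9 × $2.45 = $565.69; + 12 × $14.18 standing = $735.85
Heat pump: 16,855,280 BTU / 3412 = 4,940 kWh heat; / 2.8 = 1,764 kWh in → × $0.0702 = $123.85; + 12 × $6.61 standing = $203.17
Difference = |$735.85 − $203.17| = $532.68 ≈ $533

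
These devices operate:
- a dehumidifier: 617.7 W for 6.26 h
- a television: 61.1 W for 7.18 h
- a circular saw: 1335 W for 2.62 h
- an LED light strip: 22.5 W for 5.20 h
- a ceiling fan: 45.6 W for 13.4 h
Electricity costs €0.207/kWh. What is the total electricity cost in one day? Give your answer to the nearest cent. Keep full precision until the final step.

dehumidifier: 617.7 W × 6.26 h = 3,867 Wh = 3.867 kWh
television: 61.1 W × 7.18 h = 439 Wh = 0.4387 kWh
circular saw: 1335 W × 2.62 h = 3,498 Wh = 3.498 kWh
LED light strip: 22.5 W × 5.20 h = 117 Wh = 0.117 kWh
ceiling fan: 45.6 W × 13.4 h = 611 Wh = 0.611 kWh
Total energy = 3.867 + 0.4387 + 3.498 + 0.117 + 0.611 = 8.531 kWh
Cost = 8.531 kWh × €0.207 = €1.77

€1.77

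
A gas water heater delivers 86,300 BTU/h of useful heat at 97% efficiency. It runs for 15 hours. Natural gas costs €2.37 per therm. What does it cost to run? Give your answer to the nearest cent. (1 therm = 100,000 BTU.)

€31.63

Heat delivered = 86,300 BTU/h × 15 h = 1,294,500 BTU
Gas input = 1,294,500 / 0.97 = 1,334,536 BTU
= 1,334,536 / 100,000 = 13.35 therm
Cost = 13.35 × €2.37/therm = €31.63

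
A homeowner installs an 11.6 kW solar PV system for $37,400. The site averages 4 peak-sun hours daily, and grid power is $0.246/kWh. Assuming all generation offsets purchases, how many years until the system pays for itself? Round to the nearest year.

Daily generation = 11.6 kW × 4 h = 46.4 kWh
Annual generation = 46.4 × 365 = 16936 kWh
Annual savings = 16936 × $0.246 = $4,166.26
Payback = $37,400 / $4,166.26 = 8.98 years

9 years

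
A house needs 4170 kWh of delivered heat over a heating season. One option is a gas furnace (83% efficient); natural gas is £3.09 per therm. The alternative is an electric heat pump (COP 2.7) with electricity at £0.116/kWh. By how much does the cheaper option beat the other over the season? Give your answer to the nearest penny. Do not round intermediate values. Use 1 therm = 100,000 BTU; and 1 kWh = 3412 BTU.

£350.54

Heat load = 4170 kWh × 3412 = 14,228,040 BTU
Gas: input = 14,228,040 / 0.830 = 17,142,217 BTU = 171.4 therm → 171.4 × £3.09 = £529.69
Heat pump: 14,228,040 BTU / 3412 = 4,170 kWh heat; / 2.7 = 1,544 kWh in → × £0.116 = £179.16
Difference = |£529.69 − £179.16| = £350.54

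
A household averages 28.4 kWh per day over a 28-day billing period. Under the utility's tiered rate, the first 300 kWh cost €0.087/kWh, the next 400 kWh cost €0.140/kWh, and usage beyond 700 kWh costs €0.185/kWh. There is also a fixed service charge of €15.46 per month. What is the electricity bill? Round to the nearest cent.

€115.17

Usage = 28.4 kWh/day × 28 days = 795.2 kWh
First 300 kWh × €0.087 = €26.10
Next 400 kWh × €0.140 = €56.00
Remaining 95.2 kWh × €0.185 = €17.61
Energy charge = €99.71; + service €15.46 = €115.17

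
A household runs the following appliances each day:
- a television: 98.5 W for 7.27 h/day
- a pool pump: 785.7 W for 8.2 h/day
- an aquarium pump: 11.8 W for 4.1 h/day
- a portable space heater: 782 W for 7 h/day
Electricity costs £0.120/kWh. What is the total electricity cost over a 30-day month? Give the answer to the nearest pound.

television: 98.5 W × 7.27 h × 30 d = 21,483 Wh = 21.48 kWh
pool pump: 785.7 W × 8.2 h × 30 d = 193,282 Wh = 193.3 kWh
aquarium pump: 11.8 W × 4.1 h × 30 d = 1,451 Wh = 1.451 kWh
portable space heater: 782 W × 7 h × 30 d = 164,220 Wh = 164.2 kWh
Total energy = 21.48 + 193.3 + 1.451 + 164.2 = 380.4 kWh
Cost = 380.4 kWh × £0.120 = £45.65 ≈ £46

£46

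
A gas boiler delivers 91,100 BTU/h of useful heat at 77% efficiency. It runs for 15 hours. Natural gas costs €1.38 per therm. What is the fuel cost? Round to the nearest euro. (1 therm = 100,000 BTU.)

Heat delivered = 91,100 BTU/h × 15 h = 1,366,500 BTU
Gas input = 1,366,500 / 0.77 = 1,774,675 BTU
= 1,774,675 / 100,000 = 17.75 therm
Cost = 17.75 × €1.38/therm = €24.49 ≈ €24

€24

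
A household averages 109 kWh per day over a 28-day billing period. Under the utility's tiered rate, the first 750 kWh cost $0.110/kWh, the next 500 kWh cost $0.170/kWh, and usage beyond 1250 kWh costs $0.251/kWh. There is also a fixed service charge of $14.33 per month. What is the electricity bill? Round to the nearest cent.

Usage = 109 kWh/day × 28 days = 3052 kWh
First 750 kWh × $0.110 = $82.50
Next 500 kWh × $0.170 = $85.00
Remaining 1802 kWh × $0.251 = $452.30
Energy charge = $619.80; + service $14.33 = $634.13

$634.13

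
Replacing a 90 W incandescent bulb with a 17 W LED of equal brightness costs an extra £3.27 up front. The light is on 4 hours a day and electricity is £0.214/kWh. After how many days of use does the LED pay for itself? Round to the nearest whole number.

52 days

Power saved = 90 − 17 = 73 W
Daily energy saved = 73 W × 4 h = 292 Wh = 0.292 kWh
Daily savings = 0.292 × £0.214 = £0.0625
Payback = £3.27 / £0.0625 per day = 52.33 days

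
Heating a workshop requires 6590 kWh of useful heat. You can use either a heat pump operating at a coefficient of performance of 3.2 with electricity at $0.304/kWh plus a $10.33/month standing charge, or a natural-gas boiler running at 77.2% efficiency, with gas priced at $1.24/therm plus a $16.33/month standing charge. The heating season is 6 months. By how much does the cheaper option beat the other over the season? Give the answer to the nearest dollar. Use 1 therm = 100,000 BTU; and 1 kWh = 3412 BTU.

Heat load = 6590 kWh × 3412 = 22,485,080 BTU
Gas: input = 22,485,080 / 0.772 = 29,125,751 BTU = 291.3 therm → 291.3 × $1.24 = $361.16; + 6 × $16.33 standing = $459.14
Heat pump: 22,485,080 BTU / 3412 = 6,590 kWh heat; / 3.2 = 2,059 kWh in → × $0.304 = $626.05; + 6 × $10.33 standing = $688.03
Difference = |$459.14 − $688.03| = $228.89 ≈ $229

$229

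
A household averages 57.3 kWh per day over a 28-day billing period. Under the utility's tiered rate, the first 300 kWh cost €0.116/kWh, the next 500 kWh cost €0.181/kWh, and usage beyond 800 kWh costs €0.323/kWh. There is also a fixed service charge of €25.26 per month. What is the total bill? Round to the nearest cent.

Usage = 57.3 kWh/day × 28 days = 1604.4 kWh
First 300 kWh × €0.116 = €34.80
Next 500 kWh × €0.181 = €90.50
Remaining 804.4 kWh × €0.323 = €259.82
Energy charge = €385.12; + service €25.26 = €410.38

€410.38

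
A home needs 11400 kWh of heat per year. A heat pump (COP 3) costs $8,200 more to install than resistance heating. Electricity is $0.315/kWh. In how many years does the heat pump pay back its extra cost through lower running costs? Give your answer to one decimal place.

Resistance: 11400 kWh × $0.315 = $3,591.00/yr
Heat pump: 11400 / 3 = 3800 kWh in → × $0.315 = $1,197.00/yr
Annual savings = $2,394.00
Payback = $8,200 / $2,394.00 = 3.43 years

3.4 years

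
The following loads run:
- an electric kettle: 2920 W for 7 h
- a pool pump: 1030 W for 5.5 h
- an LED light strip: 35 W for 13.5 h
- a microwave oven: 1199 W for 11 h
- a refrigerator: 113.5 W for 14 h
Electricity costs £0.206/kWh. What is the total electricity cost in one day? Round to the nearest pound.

electric kettle: 2920 W × 7 h = 20,440 Wh = 20.44 kWh
pool pump: 1030 W × 5.5 h = 5,665 Wh = 5.665 kWh
LED light strip: 35 W × 13.5 h = 472 Wh = 0.4725 kWh
microwave oven: 1199 W × 11 h = 13,189 Wh = 13.19 kWh
refrigerator: 113.5 W × 14 h = 1,589 Wh = 1.589 kWh
Total energy = 20.44 + 5.665 + 0.4725 + 13.19 + 1.589 = 41.36 kWh
Cost = 41.36 kWh × £0.206 = £8.52 ≈ £9

£9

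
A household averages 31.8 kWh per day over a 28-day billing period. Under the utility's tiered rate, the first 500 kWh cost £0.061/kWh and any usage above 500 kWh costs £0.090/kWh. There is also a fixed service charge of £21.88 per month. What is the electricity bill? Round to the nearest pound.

Usage = 31.8 kWh/day × 28 days = 890.4 kWh
First 500 kWh × £0.061 = £30.50
Remaining 390.4 kWh × £0.090 = £35.14
Energy charge = £65.64; + service £21.88 = £87.52 ≈ £88

£88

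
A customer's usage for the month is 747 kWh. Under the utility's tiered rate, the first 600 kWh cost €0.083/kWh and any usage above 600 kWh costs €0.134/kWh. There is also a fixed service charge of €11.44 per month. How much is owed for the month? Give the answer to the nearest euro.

First 600 kWh × €0.083 = €49.80
Remaining 147 kWh × €0.134 = €19.70
Energy charge = €69.50; + service €11.44 = €80.94 ≈ €81

€81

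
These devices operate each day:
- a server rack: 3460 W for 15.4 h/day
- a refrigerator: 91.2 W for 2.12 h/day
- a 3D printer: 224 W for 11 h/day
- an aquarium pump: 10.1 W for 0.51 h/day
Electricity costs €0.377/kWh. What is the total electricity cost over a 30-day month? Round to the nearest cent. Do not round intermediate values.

€632.75

server rack: 3460 W × 15.4 h × 30 d = 1,598,520 Wh = 1,599 kWh
refrigerator: 91.2 W × 2.12 h × 30 d = 5,800 Wh = 5.8 kWh
3D printer: 224 W × 11 h × 30 d = 73,920 Wh = 73.92 kWh
aquarium pump: 10.1 W × 0.51 h × 30 d = 155 Wh = 0.1545 kWh
Total energy = 1,599 + 5.8 + 73.92 + 0.1545 = 1,678 kWh
Cost = 1,678 kWh × €0.377 = €632.75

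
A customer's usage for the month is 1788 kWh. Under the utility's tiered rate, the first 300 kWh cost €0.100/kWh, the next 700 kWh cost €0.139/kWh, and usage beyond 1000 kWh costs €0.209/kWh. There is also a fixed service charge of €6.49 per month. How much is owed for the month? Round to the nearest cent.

First 300 kWh × €0.100 = €30.00
Next 700 kWh × €0.139 = €97.30
Remaining 788 kWh × €0.209 = €164.69
Energy charge = €291.99; + service €6.49 = €298.48

€298.48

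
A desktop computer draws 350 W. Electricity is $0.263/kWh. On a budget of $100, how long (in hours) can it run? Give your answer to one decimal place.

Energy budget = $100 / $0.263 per kWh = 380.2 kWh = 380,228 Wh
Runtime = 380,228 Wh / 350 W = 1,086 h

1086.4 h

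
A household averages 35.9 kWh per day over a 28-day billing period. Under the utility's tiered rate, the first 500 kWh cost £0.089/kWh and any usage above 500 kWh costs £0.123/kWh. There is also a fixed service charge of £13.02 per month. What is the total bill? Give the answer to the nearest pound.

Usage = 35.9 kWh/day × 28 days = 1005.2 kWh
First 500 kWh × £0.089 = £44.50
Remaining 505.2 kWh × £0.123 = £62.14
Energy charge = £106.64; + service £13.02 = £119.66 ≈ £120

£120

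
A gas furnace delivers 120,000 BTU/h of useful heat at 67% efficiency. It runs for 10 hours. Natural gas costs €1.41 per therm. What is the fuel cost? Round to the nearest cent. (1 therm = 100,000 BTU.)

Heat delivered = 120,000 BTU/h × 10 h = 1,200,000 BTU
Gas input = 1,200,000 / 0.67 = 1,791,045 BTU
= 1,791,045 / 100,000 = 17.91 therm
Cost = 17.91 × €1.41/therm = €25.25

€25.25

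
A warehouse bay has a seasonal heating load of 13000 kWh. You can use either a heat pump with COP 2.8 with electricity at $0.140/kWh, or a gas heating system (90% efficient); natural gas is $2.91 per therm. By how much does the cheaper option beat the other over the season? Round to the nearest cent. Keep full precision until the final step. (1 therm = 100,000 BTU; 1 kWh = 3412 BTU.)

$784.18

Heat load = 13000 kWh × 3412 = 44,356,000 BTU
Gas: input = 44,356,000 / 0.900 = 49,284,444 BTU = 492.8 therm → 492.8 × $2.91 = $1,434.18
Heat pump: 44,356,000 BTU / 3412 = 13,000 kWh heat; / 2.8 = 4,643 kWh in → × $0.140 = $650.00
Difference = |$1,434.18 − $650.00| = $784.18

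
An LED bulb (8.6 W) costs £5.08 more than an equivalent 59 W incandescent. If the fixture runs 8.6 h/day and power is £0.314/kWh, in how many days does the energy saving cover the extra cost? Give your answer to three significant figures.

37.3 days

Power saved = 59 − 8.6 = 50.4 W
Daily energy saved = 50.4 W × 8.6 h = 433.4 Wh = 0.43344 kWh
Daily savings = 0.43344 × £0.314 = £0.1361
Payback = £5.08 / £0.1361 per day = 37.33 days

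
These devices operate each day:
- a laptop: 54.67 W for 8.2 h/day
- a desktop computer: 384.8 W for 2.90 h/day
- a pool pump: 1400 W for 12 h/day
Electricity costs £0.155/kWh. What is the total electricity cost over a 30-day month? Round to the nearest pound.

£85

laptop: 54.67 W × 8.2 h × 30 d = 13,449 Wh = 13.45 kWh
desktop computer: 384.8 W × 2.90 h × 30 d = 33,478 Wh = 33.48 kWh
pool pump: 1400 W × 12 h × 30 d = 504,000 Wh = 504 kWh
Total energy = 13.45 + 33.48 + 504 = 550.9 kWh
Cost = 550.9 kWh × £0.155 = £85.39 ≈ £85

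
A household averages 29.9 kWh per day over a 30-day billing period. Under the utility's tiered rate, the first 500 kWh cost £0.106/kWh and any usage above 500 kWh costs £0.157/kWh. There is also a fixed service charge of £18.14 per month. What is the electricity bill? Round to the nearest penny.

£133.47

Usage = 29.9 kWh/day × 30 days = 897 kWh
First 500 kWh × £0.106 = £53.00
Remaining 397 kWh × £0.157 = £62.33
Energy charge = £115.33; + service £18.14 = £133.47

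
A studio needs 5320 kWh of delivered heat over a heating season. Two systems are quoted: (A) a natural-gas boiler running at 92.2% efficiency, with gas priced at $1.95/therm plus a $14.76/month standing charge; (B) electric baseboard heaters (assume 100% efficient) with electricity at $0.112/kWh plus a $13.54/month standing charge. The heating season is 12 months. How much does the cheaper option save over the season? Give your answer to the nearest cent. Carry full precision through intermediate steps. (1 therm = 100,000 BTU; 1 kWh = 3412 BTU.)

Heat load = 5320 kWh × 3412 = 18,151,840 BTU
Gas: input = 18,151,840 / 0.922 = 19,687,462 BTU = 196.9 therm → 196.9 × $1.95 = $383.91; + 12 × $14.76 standing = $561.03
Electric: 18,151,840 BTU / 3412 = 5,320 kWh → × $0.112 = $595.84; + 12 × $13.54 standing = $758.32
Difference = |$561.03 − $758.32| = $197.29

$197.29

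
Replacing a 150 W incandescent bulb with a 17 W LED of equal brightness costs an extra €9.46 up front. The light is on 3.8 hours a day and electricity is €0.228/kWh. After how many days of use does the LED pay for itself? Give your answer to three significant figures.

82.1 days

Power saved = 150 − 17 = 133 W
Daily energy saved = 133 W × 3.8 h = 505.4 Wh = 0.5054 kWh
Daily savings = 0.5054 × €0.228 = €0.1152
Payback = €9.46 / €0.1152 per day = 82.1 days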